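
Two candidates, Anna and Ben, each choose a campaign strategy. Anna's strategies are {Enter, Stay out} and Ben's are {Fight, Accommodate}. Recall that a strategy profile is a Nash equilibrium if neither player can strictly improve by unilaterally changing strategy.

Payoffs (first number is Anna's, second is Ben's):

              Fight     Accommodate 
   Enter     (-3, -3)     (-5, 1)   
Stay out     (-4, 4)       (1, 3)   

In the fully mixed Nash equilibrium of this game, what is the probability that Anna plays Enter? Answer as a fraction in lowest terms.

1/5

Let p be the probability that Anna plays Enter. In a completely mixed equilibrium, Ben must be indifferent between Fight and Accommodate.
Ben's expected payoff from Fight is −3p + 4(1−p); from Accommodate it is p + 3(1−p).
Setting these equal: −7p + 4 = −2p + 3, so p = 1/5.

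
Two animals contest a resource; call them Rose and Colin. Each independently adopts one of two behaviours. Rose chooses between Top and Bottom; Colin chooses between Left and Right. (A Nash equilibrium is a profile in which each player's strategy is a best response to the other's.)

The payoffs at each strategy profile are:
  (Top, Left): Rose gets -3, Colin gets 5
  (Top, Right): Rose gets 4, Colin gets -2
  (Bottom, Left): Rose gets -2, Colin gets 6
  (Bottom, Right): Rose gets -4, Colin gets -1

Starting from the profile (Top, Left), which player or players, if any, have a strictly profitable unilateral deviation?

Rose at (Top, Left) earns -3; deviating to Bottom yields -2 — a strict improvement.
Colin earns 5; deviating to Right yields -2 — not better.
Only Rose has a strictly profitable deviation.

Rose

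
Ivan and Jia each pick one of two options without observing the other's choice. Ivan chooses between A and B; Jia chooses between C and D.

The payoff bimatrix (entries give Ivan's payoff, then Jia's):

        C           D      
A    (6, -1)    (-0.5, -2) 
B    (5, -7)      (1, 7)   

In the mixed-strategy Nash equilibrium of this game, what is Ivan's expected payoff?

First find y, the probability Jia plays C, from Ivan's indifference between A and B: 6y − 0.5(1−y) = 5y + (1−y), giving y = 3/5.
Since Ivan is indifferent in equilibrium, Ivan's expected payoff equals the payoff from either row against (3/5, 2/5). Using A: 6(3/5) − 0.5(2/5) = 17/5.

17/5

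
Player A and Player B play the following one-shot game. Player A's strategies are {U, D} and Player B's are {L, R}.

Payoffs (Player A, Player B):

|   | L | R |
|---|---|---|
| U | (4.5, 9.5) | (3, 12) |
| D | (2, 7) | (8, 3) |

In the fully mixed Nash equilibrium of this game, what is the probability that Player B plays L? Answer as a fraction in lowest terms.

Let c be the probability that Player B plays L. In a completely mixed equilibrium, Player A must be indifferent between U and D.
Player A's expected payoff from U is 4.5c + 3(1−c); from D it is 2c + 8(1−c).
Setting these equal: 1.5c + 3 = −6c + 8, so c = 2/3.

2/3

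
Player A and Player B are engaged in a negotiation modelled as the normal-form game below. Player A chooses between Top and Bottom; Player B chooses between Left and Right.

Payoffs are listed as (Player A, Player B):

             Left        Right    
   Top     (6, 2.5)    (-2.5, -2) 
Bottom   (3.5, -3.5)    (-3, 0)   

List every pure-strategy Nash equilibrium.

(Top, Left): Player A gets 6 ≥ 3.5 from Bottom, and Player B gets 2.5 ≥ -2 from Right — Nash equilibrium.
(Top, Right): Player B prefers Left (2.5 > -2) — not an equilibrium.
(Bottom, Left): Player A prefers Top (6 > 3.5); Player B prefers Right (0 > -3.5) — not an equilibrium.
(Bottom, Right): Player A prefers Top (-2.5 > -3) — not an equilibrium.

(Top, Left)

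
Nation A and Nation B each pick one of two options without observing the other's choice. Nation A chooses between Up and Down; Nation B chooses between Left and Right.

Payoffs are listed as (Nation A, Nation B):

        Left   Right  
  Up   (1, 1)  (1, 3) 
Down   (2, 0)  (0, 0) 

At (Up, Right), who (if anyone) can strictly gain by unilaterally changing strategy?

Nation A at (Up, Right) earns 1; deviating to Down yields 0 — not better.
Nation B earns 3; deviating to Left yields 1 — not better.
Neither player can strictly improve; the profile is a Nash equilibrium.

Neither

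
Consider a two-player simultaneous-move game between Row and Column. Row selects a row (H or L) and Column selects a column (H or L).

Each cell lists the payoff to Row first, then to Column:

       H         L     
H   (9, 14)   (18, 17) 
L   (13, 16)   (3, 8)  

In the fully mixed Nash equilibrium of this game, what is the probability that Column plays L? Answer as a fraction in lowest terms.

Let y be the probability that Column plays H. In a completely mixed equilibrium, Row must be indifferent between H and L.
Row's expected payoff from H is 9y + 18(1−y); from L it is 13y + 3(1−y).
Setting these equal: −9y + 18 = 10y + 3, so y = 15/19.
Therefore Column plays L with probability 1 − 15/19 = 4/19.

4/19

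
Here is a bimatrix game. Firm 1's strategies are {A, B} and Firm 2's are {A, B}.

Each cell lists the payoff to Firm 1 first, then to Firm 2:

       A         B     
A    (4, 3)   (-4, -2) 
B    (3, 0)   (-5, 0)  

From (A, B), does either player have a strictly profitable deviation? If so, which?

Firm 2

Firm 1 at (A, B) earns -4; deviating to B yields -5 — not better.
Firm 2 earns -2; deviating to A yields 3 — a strict improvement.
Only Firm 2 has a strictly profitable deviation.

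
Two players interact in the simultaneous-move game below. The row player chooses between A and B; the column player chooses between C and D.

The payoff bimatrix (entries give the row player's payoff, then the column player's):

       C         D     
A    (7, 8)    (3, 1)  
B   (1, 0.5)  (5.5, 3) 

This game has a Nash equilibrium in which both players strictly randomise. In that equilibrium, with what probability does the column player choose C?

Let y be the probability that the column player plays C. In a completely mixed equilibrium, the row player must be indifferent between A and B.
The row player's expected payoff from A is 7y + 3(1−y); from B it is y + 5.5(1−y).
Setting these equal: 4y + 3 = −4.5y + 5.5, so y = 5/17.

5/17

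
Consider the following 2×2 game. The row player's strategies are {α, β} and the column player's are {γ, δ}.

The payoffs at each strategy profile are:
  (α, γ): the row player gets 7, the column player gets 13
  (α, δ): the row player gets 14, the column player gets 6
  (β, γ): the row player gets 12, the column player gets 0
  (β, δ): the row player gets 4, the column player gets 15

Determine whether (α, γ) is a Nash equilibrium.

No

At (α, γ), the row player earns 7; switching to β would give 12, so the row player would deviate.
The column player earns 13; switching to δ would give 6, so the column player has no profitable deviation.
Since at least one player can profitably deviate, this is not a Nash equilibrium.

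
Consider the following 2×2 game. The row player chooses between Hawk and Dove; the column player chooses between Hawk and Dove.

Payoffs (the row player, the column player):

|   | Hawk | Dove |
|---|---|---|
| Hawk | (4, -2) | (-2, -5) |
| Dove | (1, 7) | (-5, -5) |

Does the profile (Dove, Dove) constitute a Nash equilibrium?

No

At (Dove, Dove), the row player earns -5; switching to Hawk would give -2, so the row player would deviate.
The column player earns -5; switching to Hawk would give 7, so the column player would deviate.
Since at least one player can profitably deviate, this is not a Nash equilibrium.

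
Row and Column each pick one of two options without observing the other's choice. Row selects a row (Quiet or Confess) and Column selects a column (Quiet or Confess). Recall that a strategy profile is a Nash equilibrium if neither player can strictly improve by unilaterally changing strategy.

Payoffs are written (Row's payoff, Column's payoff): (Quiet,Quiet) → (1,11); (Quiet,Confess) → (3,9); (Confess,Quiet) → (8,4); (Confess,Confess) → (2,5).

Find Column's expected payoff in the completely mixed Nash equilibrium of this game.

First find x, the probability Row plays Quiet, from Column's indifference between Quiet and Confess: 11x + 4(1−x) = 9x + 5(1−x), giving x = 1/3.
Since Column is indifferent in equilibrium, Column's expected payoff equals the payoff from either column against (1/3, 2/3). Using Quiet: 11(1/3) + 4(2/3) = 19/3.

19/3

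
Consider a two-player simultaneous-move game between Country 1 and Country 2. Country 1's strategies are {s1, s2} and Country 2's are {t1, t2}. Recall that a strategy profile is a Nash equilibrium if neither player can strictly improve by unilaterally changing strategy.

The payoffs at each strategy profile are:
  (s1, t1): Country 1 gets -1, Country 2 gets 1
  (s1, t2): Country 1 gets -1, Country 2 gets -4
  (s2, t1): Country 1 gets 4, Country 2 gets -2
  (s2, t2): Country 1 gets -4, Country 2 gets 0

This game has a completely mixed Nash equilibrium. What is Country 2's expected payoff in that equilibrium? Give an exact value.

First find p, the probability Country 1 plays s1, from Country 2's indifference between t1 and t2: p − 2(1−p) = −4p, giving p = 2/7.
Since Country 2 is indifferent in equilibrium, Country 2's expected payoff equals the payoff from either column against (2/7, 5/7). Using t1: (2/7) − 2(5/7) = -8/7.

-8/7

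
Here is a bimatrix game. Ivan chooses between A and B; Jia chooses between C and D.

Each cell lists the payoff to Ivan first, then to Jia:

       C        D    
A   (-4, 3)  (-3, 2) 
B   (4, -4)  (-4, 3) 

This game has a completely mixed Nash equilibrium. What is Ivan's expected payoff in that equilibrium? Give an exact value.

First find y, the probability Jia plays C, from Ivan's indifference between A and B: −4y − 3(1−y) = 4y − 4(1−y), giving y = 1/9.
Since Ivan is indifferent in equilibrium, Ivan's expected payoff equals the payoff from either row against (1/9, 8/9). Using A: −4(1/9) − 3(8/9) = -28/9.

-28/9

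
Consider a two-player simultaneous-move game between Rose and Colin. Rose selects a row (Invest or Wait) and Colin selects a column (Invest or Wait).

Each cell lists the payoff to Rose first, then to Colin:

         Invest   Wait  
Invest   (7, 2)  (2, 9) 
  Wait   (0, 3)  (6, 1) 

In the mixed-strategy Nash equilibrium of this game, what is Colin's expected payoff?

First find p, the probability Rose plays Invest, from Colin's indifference between Invest and Wait: 2p + 3(1−p) = 9p + (1−p), giving p = 2/9.
Since Colin is indifferent in equilibrium, Colin's expected payoff equals the payoff from either column against (2/9, 7/9). Using Invest: 2(2/9) + 3(7/9) = 25/9.

25/9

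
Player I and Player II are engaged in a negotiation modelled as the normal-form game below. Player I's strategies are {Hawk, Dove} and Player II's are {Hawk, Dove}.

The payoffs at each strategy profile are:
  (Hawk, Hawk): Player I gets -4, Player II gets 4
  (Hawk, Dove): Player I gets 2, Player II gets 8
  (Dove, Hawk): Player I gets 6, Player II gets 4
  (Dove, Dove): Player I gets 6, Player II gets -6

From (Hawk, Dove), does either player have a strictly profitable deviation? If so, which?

Player I at (Hawk, Dove) earns 2; deviating to Dove yields 6 — a strict improvement.
Player II earns 8; deviating to Hawk yields 4 — not better.
Only Player I has a strictly profitable deviation.

Player I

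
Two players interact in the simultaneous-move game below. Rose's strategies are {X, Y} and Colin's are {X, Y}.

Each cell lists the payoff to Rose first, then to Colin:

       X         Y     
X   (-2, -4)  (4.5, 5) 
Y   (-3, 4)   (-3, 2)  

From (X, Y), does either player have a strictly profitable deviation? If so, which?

Rose at (X, Y) earns 4.5; deviating to Y yields -3 — not better.
Colin earns 5; deviating to X yields -4 — not better.
Neither player can strictly improve; the profile is a Nash equilibrium.

Neither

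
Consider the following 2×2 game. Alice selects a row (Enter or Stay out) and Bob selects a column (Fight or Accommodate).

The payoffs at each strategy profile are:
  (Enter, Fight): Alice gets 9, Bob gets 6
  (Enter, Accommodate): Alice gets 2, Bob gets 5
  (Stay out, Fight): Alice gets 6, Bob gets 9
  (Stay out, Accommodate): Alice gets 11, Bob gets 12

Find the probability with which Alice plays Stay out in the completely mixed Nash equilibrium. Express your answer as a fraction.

1/4

Let x be the probability that Alice plays Enter. In a completely mixed equilibrium, Bob must be indifferent between Fight and Accommodate.
Bob's expected payoff from Fight is 6x + 9(1−x); from Accommodate it is 5x + 12(1−x).
Setting these equal: −3x + 9 = −7x + 12, so x = 3/4.
Therefore Alice plays Stay out with probability 1 − 3/4 = 1/4.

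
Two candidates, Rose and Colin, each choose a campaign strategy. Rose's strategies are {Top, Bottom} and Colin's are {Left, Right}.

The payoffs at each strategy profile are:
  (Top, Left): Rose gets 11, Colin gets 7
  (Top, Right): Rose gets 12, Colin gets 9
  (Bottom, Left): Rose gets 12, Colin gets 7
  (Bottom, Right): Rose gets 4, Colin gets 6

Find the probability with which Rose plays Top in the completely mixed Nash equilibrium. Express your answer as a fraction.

1/3

Let p be the probability that Rose plays Top. In a completely mixed equilibrium, Colin must be indifferent between Left and Right.
Colin's expected payoff from Left is 7p + 7(1−p); from Right it is 9p + 6(1−p).
Setting these equal: 7 = 3p + 6, so p = 1/3.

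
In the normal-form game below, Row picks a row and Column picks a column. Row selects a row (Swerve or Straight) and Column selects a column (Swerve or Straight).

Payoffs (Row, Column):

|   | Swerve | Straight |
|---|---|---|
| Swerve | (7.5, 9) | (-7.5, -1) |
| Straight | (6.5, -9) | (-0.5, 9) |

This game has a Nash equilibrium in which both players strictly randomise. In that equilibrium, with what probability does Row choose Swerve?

9/14

Let x be the probability that Row plays Swerve. In a completely mixed equilibrium, Column must be indifferent between Swerve and Straight.
Column's expected payoff from Swerve is 9x − 9(1−x); from Straight it is −x + 9(1−x).
Setting these equal: 18x − 9 = −10x + 9, so x = 9/14.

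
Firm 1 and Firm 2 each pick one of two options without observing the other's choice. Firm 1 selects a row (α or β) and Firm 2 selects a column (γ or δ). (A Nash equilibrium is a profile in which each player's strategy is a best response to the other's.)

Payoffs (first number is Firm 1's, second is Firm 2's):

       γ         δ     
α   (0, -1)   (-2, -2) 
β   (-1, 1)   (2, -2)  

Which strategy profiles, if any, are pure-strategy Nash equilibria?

(α, γ)

(α, γ): Firm 1 gets 0 ≥ -1 from β, and Firm 2 gets -1 ≥ -2 from δ — Nash equilibrium.
(α, δ): Firm 1 prefers β (2 > -2); Firm 2 prefers γ (-1 > -2) — not an equilibrium.
(β, γ): Firm 1 prefers α (0 > -1) — not an equilibrium.
(β, δ): Firm 2 prefers γ (1 > -2) — not an equilibrium.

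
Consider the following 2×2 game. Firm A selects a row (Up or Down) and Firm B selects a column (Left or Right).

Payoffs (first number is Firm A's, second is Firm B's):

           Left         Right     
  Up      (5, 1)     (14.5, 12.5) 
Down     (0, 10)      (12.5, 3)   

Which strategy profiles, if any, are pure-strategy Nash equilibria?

(Up, Left): Firm B prefers Right (12.5 > 1) — not an equilibrium.
(Up, Right): Firm A gets 14.5 ≥ 12.5 from Down, and Firm B gets 12.5 ≥ 1 from Left — Nash equilibrium.
(Down, Left): Firm A prefers Up (5 > 0) — not an equilibrium.
(Down, Right): Firm A prefers Up (14.5 > 12.5); Firm B prefers Left (10 > 3) — not an equilibrium.

(Up, Right)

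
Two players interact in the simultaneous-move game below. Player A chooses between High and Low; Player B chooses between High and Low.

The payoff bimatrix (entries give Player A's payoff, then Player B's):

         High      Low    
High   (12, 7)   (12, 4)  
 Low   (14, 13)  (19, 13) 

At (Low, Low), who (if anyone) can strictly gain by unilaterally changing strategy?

Neither

Player A at (Low, Low) earns 19; deviating to High yields 12 — not better.
Player B earns 13; deviating to High yields 13 — not better.
Neither player can strictly improve; the profile is a Nash equilibrium.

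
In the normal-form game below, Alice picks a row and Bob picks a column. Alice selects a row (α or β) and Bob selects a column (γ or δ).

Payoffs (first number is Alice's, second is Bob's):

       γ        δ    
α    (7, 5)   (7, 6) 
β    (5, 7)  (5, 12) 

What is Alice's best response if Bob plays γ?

α

Against γ, Alice earns 7 from α and 5 from β.
So α is the best response.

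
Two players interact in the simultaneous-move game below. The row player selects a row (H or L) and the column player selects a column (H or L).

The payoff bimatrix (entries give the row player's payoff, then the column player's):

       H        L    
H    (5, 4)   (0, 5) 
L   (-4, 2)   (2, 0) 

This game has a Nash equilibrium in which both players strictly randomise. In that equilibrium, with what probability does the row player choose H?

Let x be the probability that the row player plays H. In a completely mixed equilibrium, the column player must be indifferent between H and L.
The column player's expected payoff from H is 4x + 2(1−x); from L it is 5x.
Setting these equal: 2x + 2 = 5x, so x = 2/3.

2/3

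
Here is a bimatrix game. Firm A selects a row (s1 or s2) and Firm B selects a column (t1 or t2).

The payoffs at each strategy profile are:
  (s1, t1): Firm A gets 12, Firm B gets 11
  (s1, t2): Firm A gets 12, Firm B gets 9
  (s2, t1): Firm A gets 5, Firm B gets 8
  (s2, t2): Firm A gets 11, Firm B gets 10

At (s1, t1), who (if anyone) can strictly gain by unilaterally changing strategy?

Neither

Firm A at (s1, t1) earns 12; deviating to s2 yields 5 — not better.
Firm B earns 11; deviating to t2 yields 9 — not better.
Neither player can strictly improve; the profile is a Nash equilibrium.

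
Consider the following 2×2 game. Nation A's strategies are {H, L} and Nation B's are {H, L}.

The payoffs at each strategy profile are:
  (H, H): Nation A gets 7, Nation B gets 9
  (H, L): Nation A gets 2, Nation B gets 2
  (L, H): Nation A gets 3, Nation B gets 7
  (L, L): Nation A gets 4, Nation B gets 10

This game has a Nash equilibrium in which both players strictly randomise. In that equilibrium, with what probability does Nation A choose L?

7/10

Let p be the probability that Nation A plays H. In a completely mixed equilibrium, Nation B must be indifferent between H and L.
Nation B's expected payoff from H is 9p + 7(1−p); from L it is 2p + 10(1−p).
Setting these equal: 2p + 7 = −8p + 10, so p = 3/10.
Therefore Nation A plays L with probability 1 − 3/10 = 7/10.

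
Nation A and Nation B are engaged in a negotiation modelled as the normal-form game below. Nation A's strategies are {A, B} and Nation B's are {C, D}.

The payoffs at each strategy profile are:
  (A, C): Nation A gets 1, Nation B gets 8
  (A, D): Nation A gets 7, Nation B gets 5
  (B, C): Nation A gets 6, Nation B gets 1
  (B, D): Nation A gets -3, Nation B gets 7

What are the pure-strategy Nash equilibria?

(A, C): Nation A prefers B (6 > 1) — not an equilibrium.
(A, D): Nation B prefers C (8 > 5) — not an equilibrium.
(B, C): Nation B prefers D (7 > 1) — not an equilibrium.
(B, D): Nation A prefers A (7 > -3) — not an equilibrium.

none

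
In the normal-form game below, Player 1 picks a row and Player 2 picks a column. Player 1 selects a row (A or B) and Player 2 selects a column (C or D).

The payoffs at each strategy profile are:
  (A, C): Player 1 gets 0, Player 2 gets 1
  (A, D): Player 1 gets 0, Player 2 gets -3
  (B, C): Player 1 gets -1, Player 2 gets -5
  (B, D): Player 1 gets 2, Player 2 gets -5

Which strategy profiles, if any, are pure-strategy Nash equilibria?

(A, C): Player 1 gets 0 ≥ -1 from B, and Player 2 gets 1 ≥ -3 from D — Nash equilibrium.
(A, D): Player 1 prefers B (2 > 0); Player 2 prefers C (1 > -3) — not an equilibrium.
(B, C): Player 1 prefers A (0 > -1) — not an equilibrium.
(B, D): Player 1 gets 2 ≥ 0 from A, and Player 2 gets -5 ≥ -5 from C — Nash equilibrium.

(A, C) and (B, D)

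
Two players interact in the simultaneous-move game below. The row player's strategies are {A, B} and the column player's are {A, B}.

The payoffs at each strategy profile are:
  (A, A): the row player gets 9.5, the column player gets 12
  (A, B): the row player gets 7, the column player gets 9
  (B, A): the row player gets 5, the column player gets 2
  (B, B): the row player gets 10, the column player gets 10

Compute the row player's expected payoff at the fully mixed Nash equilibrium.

First find q, the probability the column player plays A, from the row player's indifference between A and B: 9.5q + 7(1−q) = 5q + 10(1−q), giving q = 2/5.
Since the row player is indifferent in equilibrium, the row player's expected payoff equals the payoff from either row against (2/5, 3/5). Using A: 9.5(2/5) + 7(3/5) = 8.

8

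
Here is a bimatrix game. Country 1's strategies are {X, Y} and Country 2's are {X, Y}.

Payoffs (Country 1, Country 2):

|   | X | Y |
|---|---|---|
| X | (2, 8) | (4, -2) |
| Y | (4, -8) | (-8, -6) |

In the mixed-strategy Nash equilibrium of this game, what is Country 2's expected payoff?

First find x, the probability Country 1 plays X, from Country 2's indifference between X and Y: 8x − 8(1−x) = −2x − 6(1−x), giving x = 1/6.
Since Country 2 is indifferent in equilibrium, Country 2's expected payoff equals the payoff from either column against (1/6, 5/6). Using X: 8(1/6) − 8(5/6) = -16/3.

-16/3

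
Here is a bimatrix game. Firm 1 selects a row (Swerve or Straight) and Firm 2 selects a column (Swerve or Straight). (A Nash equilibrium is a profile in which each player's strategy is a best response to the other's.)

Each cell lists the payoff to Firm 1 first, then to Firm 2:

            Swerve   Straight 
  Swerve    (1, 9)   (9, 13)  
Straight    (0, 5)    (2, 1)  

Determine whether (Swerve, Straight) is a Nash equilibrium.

Yes

At (Swerve, Straight), Firm 1 earns 9; switching to Straight would give 2, so Firm 1 has no profitable deviation.
Firm 2 earns 13; switching to Swerve would give 9, so Firm 2 has no profitable deviation.
Neither player can gain by a unilateral deviation, so this profile is a Nash equilibrium.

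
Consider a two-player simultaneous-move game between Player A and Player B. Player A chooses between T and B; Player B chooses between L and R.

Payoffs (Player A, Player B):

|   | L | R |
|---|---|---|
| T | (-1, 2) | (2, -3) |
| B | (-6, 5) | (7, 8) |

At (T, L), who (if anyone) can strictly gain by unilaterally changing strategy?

Neither

Player A at (T, L) earns -1; deviating to B yields -6 — not better.
Player B earns 2; deviating to R yields -3 — not better.
Neither player can strictly improve; the profile is a Nash equilibrium.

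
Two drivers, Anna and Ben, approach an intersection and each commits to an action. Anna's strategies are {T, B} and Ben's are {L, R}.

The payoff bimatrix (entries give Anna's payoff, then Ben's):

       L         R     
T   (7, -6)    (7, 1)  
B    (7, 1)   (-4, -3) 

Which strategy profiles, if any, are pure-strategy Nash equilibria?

(T, L): Ben prefers R (1 > -6) — not an equilibrium.
(T, R): Anna gets 7 ≥ -4 from B, and Ben gets 1 ≥ -6 from L — Nash equilibrium.
(B, L): Anna gets 7 ≥ 7 from T, and Ben gets 1 ≥ -3 from R — Nash equilibrium.
(B, R): Anna prefers T (7 > -4); Ben prefers L (1 > -3) — not an equilibrium.

(T, R) and (B, L)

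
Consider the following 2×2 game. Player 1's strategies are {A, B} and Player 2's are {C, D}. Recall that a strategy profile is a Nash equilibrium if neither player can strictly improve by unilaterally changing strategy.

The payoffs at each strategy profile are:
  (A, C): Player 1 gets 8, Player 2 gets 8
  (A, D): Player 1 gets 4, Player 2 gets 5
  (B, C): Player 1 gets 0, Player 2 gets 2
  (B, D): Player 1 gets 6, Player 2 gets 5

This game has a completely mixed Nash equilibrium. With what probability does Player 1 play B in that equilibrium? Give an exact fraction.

1/2

Let r be the probability that Player 1 plays A. In a completely mixed equilibrium, Player 2 must be indifferent between C and D.
Player 2's expected payoff from C is 8r + 2(1−r); from D it is 5r + 5(1−r).
Setting these equal: 6r + 2 = 5, so r = 1/2.
Therefore Player 1 plays B with probability 1 − 1/2 = 1/2.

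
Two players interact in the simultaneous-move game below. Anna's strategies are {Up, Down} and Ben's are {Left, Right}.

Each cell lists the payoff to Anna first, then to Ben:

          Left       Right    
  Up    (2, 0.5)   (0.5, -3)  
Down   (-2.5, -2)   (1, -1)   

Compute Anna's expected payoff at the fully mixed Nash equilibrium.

First find y, the probability Ben plays Left, from Anna's indifference between Up and Down: 2y + 0.5(1−y) = −2.5y + (1−y), giving y = 1/10.
Since Anna is indifferent in equilibrium, Anna's expected payoff equals the payoff from either row against (1/10, 9/10). Using Up: 2(1/10) + 0.5(9/10) = 13/20.

13/20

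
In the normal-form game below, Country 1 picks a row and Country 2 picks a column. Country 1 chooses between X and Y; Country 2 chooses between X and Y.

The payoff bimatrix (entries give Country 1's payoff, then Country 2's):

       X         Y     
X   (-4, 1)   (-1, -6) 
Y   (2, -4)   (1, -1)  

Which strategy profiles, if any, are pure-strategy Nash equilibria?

(X, X): Country 1 prefers Y (2 > -4) — not an equilibrium.
(X, Y): Country 1 prefers Y (1 > -1); Country 2 prefers X (1 > -6) — not an equilibrium.
(Y, X): Country 2 prefers Y (-1 > -4) — not an equilibrium.
(Y, Y): Country 1 gets 1 ≥ -1 from X, and Country 2 gets -1 ≥ -4 from X — Nash equilibrium.

(Y, Y)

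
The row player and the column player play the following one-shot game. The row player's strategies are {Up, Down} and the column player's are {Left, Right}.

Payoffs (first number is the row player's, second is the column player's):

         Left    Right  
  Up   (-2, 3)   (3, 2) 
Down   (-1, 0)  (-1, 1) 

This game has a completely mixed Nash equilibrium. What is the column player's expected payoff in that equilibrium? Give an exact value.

3/2

First find x, the probability the row player plays Up, from the column player's indifference between Left and Right: 3x = 2x + (1−x), giving x = 1/2.
Since the column player is indifferent in equilibrium, the column player's expected payoff equals the payoff from either column against (1/2, 1/2). Using Left: 3(1/2) = 3/2.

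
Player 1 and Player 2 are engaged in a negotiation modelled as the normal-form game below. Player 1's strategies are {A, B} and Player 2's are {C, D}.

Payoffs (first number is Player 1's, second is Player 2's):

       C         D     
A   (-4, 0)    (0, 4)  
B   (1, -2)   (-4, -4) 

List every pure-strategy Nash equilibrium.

(A, C): Player 1 prefers B (1 > -4); Player 2 prefers D (4 > 0) — not an equilibrium.
(A, D): Player 1 gets 0 ≥ -4 from B, and Player 2 gets 4 ≥ 0 from C — Nash equilibrium.
(B, C): Player 1 gets 1 ≥ -4 from A, and Player 2 gets -2 ≥ -4 from D — Nash equilibrium.
(B, D): Player 1 prefers A (0 > -4); Player 2 prefers C (-2 > -4) — not an equilibrium.

(A, D) and (B, C)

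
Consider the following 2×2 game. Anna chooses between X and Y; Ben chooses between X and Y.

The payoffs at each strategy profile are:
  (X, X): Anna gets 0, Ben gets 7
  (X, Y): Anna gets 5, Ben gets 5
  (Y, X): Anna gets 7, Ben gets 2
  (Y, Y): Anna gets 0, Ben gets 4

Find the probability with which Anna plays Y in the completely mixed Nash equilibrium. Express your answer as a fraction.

Let r be the probability that Anna plays X. In a completely mixed equilibrium, Ben must be indifferent between X and Y.
Ben's expected payoff from X is 7r + 2(1−r); from Y it is 5r + 4(1−r).
Setting these equal: 5r + 2 = r + 4, so r = 1/2.
Therefore Anna plays Y with probability 1 − 1/2 = 1/2.

1/2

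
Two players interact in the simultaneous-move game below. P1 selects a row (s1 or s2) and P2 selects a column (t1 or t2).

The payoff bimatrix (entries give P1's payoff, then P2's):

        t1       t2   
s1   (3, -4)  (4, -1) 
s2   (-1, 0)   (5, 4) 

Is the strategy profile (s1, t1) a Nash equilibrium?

No

At (s1, t1), P1 earns 3; switching to s2 would give -1, so P1 has no profitable deviation.
P2 earns -4; switching to t2 would give -1, so P2 would deviate.
Since at least one player can profitably deviate, this is not a Nash equilibrium.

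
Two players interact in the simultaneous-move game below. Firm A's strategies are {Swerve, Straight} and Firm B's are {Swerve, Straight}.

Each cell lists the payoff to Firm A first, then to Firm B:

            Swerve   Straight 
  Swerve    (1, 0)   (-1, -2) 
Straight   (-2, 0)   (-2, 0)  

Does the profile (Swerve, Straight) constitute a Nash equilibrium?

No

At (Swerve, Straight), Firm A earns -1; switching to Straight would give -2, so Firm A has no profitable deviation.
Firm B earns -2; switching to Swerve would give 0, so Firm B would deviate.
Since at least one player can profitably deviate, this is not a Nash equilibrium.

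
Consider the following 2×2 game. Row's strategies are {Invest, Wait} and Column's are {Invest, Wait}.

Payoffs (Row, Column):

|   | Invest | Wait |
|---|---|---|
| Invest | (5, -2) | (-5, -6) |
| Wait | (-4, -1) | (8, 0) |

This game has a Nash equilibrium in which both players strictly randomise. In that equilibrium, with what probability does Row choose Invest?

Let r be the probability that Row plays Invest. In a completely mixed equilibrium, Column must be indifferent between Invest and Wait.
Column's expected payoff from Invest is −2r − (1−r); from Wait it is −6r.
Setting these equal: −r − 1 = −6r, so r = 1/5.

1/5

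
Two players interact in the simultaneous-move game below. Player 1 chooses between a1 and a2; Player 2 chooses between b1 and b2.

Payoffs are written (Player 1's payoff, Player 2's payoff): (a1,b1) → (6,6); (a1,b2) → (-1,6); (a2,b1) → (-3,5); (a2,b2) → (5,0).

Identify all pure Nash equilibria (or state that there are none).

(a1, b1)

(a1, b1): Player 1 gets 6 ≥ -3 from a2, and Player 2 gets 6 ≥ 6 from b2 — Nash equilibrium.
(a1, b2): Player 1 prefers a2 (5 > -1) — not an equilibrium.
(a2, b1): Player 1 prefers a1 (6 > -3) — not an equilibrium.
(a2, b2): Player 2 prefers b1 (5 > 0) — not an equilibrium.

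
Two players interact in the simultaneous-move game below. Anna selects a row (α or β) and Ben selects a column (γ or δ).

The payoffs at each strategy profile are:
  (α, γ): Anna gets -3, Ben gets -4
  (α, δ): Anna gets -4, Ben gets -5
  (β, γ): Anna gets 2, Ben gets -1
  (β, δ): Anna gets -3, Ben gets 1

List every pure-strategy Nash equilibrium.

(α, γ): Anna prefers β (2 > -3) — not an equilibrium.
(α, δ): Anna prefers β (-3 > -4); Ben prefers γ (-4 > -5) — not an equilibrium.
(β, γ): Ben prefers δ (1 > -1) — not an equilibrium.
(β, δ): Anna gets -3 ≥ -4 from α, and Ben gets 1 ≥ -1 from γ — Nash equilibrium.

(β, δ)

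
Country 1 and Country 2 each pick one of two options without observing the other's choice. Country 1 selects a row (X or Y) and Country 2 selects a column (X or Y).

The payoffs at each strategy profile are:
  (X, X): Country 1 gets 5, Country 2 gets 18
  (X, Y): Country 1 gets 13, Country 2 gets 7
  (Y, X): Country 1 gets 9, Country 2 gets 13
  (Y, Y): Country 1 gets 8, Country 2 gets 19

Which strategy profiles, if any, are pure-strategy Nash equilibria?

(X, X): Country 1 prefers Y (9 > 5) — not an equilibrium.
(X, Y): Country 2 prefers X (18 > 7) — not an equilibrium.
(Y, X): Country 2 prefers Y (19 > 13) — not an equilibrium.
(Y, Y): Country 1 prefers X (13 > 8) — not an equilibrium.

none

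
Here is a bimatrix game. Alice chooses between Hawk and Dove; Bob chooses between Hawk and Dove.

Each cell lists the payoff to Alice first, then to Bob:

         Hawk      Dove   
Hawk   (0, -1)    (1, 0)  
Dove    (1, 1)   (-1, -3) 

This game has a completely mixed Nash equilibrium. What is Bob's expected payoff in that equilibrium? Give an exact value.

-3/5

First find x, the probability Alice plays Hawk, from Bob's indifference between Hawk and Dove: −x + (1−x) = −3(1−x), giving x = 4/5.
Since Bob is indifferent in equilibrium, Bob's expected payoff equals the payoff from either column against (4/5, 1/5). Using Hawk: −(4/5) + (1/5) = -3/5.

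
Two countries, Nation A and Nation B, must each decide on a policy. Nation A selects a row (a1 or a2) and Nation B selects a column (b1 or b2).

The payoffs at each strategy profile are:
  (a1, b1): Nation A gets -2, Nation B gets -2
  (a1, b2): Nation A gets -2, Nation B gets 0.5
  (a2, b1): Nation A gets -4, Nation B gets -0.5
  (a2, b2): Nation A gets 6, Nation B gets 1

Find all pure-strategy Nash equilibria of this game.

(a1, b1): Nation B prefers b2 (0.5 > -2) — not an equilibrium.
(a1, b2): Nation A prefers a2 (6 > -2) — not an equilibrium.
(a2, b1): Nation A prefers a1 (-2 > -4); Nation B prefers b2 (1 > -0.5) — not an equilibrium.
(a2, b2): Nation A gets 6 ≥ -2 from a1, and Nation B gets 1 ≥ -0.5 from b1 — Nash equilibrium.

(a2, b2)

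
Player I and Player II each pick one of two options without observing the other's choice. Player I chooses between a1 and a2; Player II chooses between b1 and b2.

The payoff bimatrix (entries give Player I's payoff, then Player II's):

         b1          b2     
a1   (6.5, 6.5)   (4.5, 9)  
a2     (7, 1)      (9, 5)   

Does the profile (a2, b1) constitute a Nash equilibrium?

At (a2, b1), Player I earns 7; switching to a1 would give 6.5, so Player I has no profitable deviation.
Player II earns 1; switching to b2 would give 5, so Player II would deviate.
Since at least one player can profitably deviate, this is not a Nash equilibrium.

No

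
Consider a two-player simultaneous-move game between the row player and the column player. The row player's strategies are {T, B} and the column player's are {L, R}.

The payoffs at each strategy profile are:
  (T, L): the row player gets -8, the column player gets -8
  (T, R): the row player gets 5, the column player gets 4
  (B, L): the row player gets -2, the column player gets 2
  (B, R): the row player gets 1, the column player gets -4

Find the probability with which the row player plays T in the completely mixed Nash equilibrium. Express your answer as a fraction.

Let p be the probability that the row player plays T. In a completely mixed equilibrium, the column player must be indifferent between L and R.
The column player's expected payoff from L is −8p + 2(1−p); from R it is 4p − 4(1−p).
Setting these equal: −10p + 2 = 8p − 4, so p = 1/3.

1/3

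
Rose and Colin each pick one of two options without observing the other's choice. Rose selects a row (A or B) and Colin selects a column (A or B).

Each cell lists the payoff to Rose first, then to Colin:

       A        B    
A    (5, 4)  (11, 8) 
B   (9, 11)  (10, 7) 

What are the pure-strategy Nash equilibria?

(A, B) and (B, A)

(A, A): Rose prefers B (9 > 5); Colin prefers B (8 > 4) — not an equilibrium.
(A, B): Rose gets 11 ≥ 10 from B, and Colin gets 8 ≥ 4 from A — Nash equilibrium.
(B, A): Rose gets 9 ≥ 5 from A, and Colin gets 11 ≥ 7 from B — Nash equilibrium.
(B, B): Rose prefers A (11 > 10); Colin prefers A (11 > 7) — not an equilibrium.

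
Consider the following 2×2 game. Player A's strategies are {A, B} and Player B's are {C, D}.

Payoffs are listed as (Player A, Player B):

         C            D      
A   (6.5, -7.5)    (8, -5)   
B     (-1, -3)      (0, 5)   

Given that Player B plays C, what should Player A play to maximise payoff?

A

Against C, Player A earns 6.5 from A and -1 from B.
So A is the best response.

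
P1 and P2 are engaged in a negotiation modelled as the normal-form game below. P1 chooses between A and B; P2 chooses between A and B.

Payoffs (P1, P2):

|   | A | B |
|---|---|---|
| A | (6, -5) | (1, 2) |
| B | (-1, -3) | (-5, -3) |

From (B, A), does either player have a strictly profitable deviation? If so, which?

P1

P1 at (B, A) earns -1; deviating to A yields 6 — a strict improvement.
P2 earns -3; deviating to B yields -3 — not better.
Only P1 has a strictly profitable deviation.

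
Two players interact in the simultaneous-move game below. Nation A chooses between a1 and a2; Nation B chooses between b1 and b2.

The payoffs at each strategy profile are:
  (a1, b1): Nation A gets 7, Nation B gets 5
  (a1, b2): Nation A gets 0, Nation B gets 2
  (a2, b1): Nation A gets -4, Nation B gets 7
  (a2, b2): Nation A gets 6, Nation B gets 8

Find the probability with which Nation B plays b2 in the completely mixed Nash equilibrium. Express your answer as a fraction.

Let q be the probability that Nation B plays b1. In a completely mixed equilibrium, Nation A must be indifferent between a1 and a2.
Nation A's expected payoff from a1 is 7q; from a2 it is −4q + 6(1−q).
Setting these equal: 7q = −10q + 6, so q = 6/17.
Therefore Nation B plays b2 with probability 1 − 6/17 = 11/17.

11/17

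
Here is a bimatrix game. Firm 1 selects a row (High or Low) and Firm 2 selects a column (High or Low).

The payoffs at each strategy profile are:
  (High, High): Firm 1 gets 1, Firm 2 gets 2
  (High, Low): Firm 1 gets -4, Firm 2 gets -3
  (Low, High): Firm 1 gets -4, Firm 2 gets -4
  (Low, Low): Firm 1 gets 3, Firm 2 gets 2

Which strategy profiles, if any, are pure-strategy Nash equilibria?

(High, High): Firm 1 gets 1 ≥ -4 from Low, and Firm 2 gets 2 ≥ -3 from Low — Nash equilibrium.
(High, Low): Firm 1 prefers Low (3 > -4); Firm 2 prefers High (2 > -3) — not an equilibrium.
(Low, High): Firm 1 prefers High (1 > -4); Firm 2 prefers Low (2 > -4) — not an equilibrium.
(Low, Low): Firm 1 gets 3 ≥ -4 from High, and Firm 2 gets 2 ≥ -4 from High — Nash equilibrium.

(High, High) and (Low, Low)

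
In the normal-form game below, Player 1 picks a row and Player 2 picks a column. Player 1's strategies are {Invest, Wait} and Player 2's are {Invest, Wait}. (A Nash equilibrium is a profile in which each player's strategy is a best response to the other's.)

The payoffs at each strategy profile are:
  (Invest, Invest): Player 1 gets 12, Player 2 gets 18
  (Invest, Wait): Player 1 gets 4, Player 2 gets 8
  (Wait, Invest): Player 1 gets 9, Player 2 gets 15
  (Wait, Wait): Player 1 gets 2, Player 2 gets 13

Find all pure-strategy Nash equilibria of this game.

(Invest, Invest)

(Invest, Invest): Player 1 gets 12 ≥ 9 from Wait, and Player 2 gets 18 ≥ 8 from Wait — Nash equilibrium.
(Invest, Wait): Player 2 prefers Invest (18 > 8) — not an equilibrium.
(Wait, Invest): Player 1 prefers Invest (12 > 9) — not an equilibrium.
(Wait, Wait): Player 1 prefers Invest (4 > 2); Player 2 prefers Invest (15 > 13) — not an equilibrium.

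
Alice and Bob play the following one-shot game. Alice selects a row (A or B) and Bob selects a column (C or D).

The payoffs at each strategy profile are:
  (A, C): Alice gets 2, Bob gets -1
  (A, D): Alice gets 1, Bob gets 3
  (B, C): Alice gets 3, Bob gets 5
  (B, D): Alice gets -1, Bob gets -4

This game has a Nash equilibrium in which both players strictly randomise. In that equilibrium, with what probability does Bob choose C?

Let y be the probability that Bob plays C. In a completely mixed equilibrium, Alice must be indifferent between A and B.
Alice's expected payoff from A is 2y + (1−y); from B it is 3y − (1−y).
Setting these equal: y + 1 = 4y − 1, so y = 2/3.

2/3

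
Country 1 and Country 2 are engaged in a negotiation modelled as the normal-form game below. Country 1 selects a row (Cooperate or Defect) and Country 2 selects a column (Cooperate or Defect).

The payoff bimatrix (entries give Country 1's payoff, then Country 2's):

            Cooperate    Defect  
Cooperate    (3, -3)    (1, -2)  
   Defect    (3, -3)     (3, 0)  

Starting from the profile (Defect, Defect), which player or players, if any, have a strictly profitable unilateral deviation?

Neither

Country 1 at (Defect, Defect) earns 3; deviating to Cooperate yields 1 — not better.
Country 2 earns 0; deviating to Cooperate yields -3 — not better.
Neither player can strictly improve; the profile is a Nash equilibrium.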